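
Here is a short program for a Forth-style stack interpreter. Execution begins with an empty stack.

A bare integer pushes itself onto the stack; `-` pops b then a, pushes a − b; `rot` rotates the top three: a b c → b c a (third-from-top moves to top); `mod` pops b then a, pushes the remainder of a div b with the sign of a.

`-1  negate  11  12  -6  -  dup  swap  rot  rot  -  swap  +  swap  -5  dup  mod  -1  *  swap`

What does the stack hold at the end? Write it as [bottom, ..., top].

[11, 0, 1]

-1     -> -1
negate -> 1
11     -> 1 11
12     -> 1 11 12
-6     -> 1 11 12 -6
-      -> 1 11 18
dup    -> 1 11 18 18
swap   -> 1 11 18 18
rot    -> 1 18 18 11
rot    -> 1 18 11 18
-      -> 1 18 -7
swap   -> 1 -7 18
+      -> 1 11
swap   -> 11 1
-5     -> 11 1 -5
dup    -> 11 1 -5 -5
mod    -> 11 1 0
-1     -> 11 1 0 -1
*      -> 11 1 0
swap   -> 11 0 1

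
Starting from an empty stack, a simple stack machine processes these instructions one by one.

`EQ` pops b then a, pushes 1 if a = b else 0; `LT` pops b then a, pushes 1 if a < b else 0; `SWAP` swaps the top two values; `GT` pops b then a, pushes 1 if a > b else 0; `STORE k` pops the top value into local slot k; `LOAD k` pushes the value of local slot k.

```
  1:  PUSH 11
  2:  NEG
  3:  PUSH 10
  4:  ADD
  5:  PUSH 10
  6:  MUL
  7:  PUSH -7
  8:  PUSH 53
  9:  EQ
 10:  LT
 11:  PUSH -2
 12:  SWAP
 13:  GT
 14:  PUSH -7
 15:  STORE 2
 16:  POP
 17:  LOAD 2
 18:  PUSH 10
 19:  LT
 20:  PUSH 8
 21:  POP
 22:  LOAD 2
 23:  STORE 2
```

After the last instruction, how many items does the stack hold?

1

PUSH 11  [11]
NEG      [-11]
PUSH 10  [-11, 10]
ADD      [-1]
PUSH 10  [-1, 10]
MUL      [-10]
PUSH -7  [-10, -7]
PUSH 53  [-10, -7, 53]
EQ       [-10, 0]
LT       [1]
PUSH -2  [1, -2]
SWAP     [-2, 1]
GT       [0]
PUSH -7  [0, -7]
STORE 2  [0]
POP      []
LOAD 2   [-7]
PUSH 10  [-7, 10]
LT       [1]
PUSH 8   [1, 8]
POP      [1]
LOAD 2   [1, -7]
STORE 2  [1]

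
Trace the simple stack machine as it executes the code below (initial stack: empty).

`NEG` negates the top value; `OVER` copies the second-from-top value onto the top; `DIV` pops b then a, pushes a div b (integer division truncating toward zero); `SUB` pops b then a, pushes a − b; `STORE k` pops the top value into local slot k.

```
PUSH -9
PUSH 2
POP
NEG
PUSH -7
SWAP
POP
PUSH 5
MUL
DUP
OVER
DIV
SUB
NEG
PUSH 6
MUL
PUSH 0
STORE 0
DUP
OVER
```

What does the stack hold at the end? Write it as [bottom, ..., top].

PUSH -9  [-9]
PUSH 2   [-9, 2]
POP      [-9]
NEG      [9]
PUSH -7  [9, -7]
SWAP     [-7, 9]
POP      [-7]
PUSH 5   [-7, 5]
MUL      [-35]
DUP      [-35, -35]
OVER     [-35, -35, -35]
DIV      [-35, 1]
SUB      [-36]
NEG      [36]
PUSH 6   [36, 6]
MUL      [216]
PUSH 0   [216, 0]
STORE 0  [216]
DUP      [216, 216]
OVER     [216, 216, 216]

[216, 216, 216]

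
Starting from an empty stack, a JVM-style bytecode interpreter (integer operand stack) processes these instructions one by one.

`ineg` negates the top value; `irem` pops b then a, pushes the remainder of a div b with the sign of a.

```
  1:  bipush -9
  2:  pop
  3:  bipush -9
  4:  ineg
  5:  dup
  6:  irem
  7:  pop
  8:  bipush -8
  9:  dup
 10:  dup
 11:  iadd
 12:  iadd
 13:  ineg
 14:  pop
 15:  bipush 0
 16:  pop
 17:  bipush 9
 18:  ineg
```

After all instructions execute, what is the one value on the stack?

bipush -9 → -9
pop       → (empty)
bipush -9 → -9
ineg      → 9
dup       → 9 9
irem      → 0
pop       → (empty)
bipush -8 → -8
dup       → -8 -8
dup       → -8 -8 -8
iadd      → -8 -16
iadd      → -24
ineg      → 24
pop       → (empty)
bipush 0  → 0
pop       → (empty)
bipush 9  → 9
ineg      → -9

-9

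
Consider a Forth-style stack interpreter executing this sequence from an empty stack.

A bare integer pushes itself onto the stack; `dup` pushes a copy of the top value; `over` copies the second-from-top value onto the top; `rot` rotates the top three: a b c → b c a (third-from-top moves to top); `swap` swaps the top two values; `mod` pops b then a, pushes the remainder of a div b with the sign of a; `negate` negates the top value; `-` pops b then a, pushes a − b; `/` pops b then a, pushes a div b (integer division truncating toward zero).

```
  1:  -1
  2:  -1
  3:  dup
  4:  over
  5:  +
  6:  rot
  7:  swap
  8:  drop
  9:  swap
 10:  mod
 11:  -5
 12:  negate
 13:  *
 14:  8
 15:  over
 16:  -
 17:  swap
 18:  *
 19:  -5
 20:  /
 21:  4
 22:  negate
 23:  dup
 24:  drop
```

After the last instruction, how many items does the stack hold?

2

-1      -1
-1      -1 -1
dup     -1 -1 -1
over    -1 -1 -1 -1
+       -1 -1 -2
rot     -1 -2 -1
swap    -1 -1 -2
drop    -1 -1
swap    -1 -1
mod     0
-5      0 -5
negate  0 5
*       0
8       0 8
over    0 8 0
-       0 8
swap    8 0
*       0
-5      0 -5
/       0
4       0 4
negate  0 -4
dup     0 -4 -4
drop    0 -4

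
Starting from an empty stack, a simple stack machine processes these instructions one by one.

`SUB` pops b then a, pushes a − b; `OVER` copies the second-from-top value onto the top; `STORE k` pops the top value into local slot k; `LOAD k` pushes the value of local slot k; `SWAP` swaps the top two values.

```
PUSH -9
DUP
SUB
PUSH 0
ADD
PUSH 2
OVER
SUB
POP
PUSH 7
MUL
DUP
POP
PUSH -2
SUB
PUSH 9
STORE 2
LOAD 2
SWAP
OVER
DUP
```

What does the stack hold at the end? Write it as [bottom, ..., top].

PUSH -9 → [-9]
DUP     → [-9, -9]
SUB     → [0]
PUSH 0  → [0, 0]
ADD     → [0]
PUSH 2  → [0, 2]
OVER    → [0, 2, 0]
SUB     → [0, 2]
POP     → [0]
PUSH 7  → [0, 7]
MUL     → [0]
DUP     → [0, 0]
POP     → [0]
PUSH -2 → [0, -2]
SUB     → [2]
PUSH 9  → [2, 9]
STORE 2 → [2]
LOAD 2  → [2, 9]
SWAP    → [9, 2]
OVER    → [9, 2, 9]
DUP     → [9, 2, 9, 9]

[9, 2, 9, 9]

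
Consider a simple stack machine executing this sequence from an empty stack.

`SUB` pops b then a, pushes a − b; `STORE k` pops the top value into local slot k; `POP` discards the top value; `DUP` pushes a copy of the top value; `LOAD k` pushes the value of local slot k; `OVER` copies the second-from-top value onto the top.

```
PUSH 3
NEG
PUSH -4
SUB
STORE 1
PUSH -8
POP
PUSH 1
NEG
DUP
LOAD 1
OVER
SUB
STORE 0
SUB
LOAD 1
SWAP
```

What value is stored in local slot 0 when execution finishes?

2

PUSH 3  -> 3
NEG     -> -3
PUSH -4 -> -3 -4
SUB     -> 1
STORE 1 -> (empty)
PUSH -8 -> -8
POP     -> (empty)
PUSH 1  -> 1
NEG     -> -1
DUP     -> -1 -1
LOAD 1  -> -1 -1 1
OVER    -> -1 -1 1 -1
SUB     -> -1 -1 2
STORE 0 -> -1 -1
SUB     -> 0
LOAD 1  -> 0 1
SWAP    -> 1 0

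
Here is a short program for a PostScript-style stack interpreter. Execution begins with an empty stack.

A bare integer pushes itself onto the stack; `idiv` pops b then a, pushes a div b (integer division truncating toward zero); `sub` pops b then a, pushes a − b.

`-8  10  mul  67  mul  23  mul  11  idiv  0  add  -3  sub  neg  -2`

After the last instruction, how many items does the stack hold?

-8   → [-8]
10   → [-8, 10]
mul  → [-80]
67   → [-80, 67]
mul  → [-5360]
23   → [-5360, 23]
mul  → [-123280]
11   → [-123280, 11]
idiv → [-11207]
0    → [-11207, 0]
add  → [-11207]
-3   → [-11207, -3]
sub  → [-11204]
neg  → [11204]
-2   → [11204, -2]

2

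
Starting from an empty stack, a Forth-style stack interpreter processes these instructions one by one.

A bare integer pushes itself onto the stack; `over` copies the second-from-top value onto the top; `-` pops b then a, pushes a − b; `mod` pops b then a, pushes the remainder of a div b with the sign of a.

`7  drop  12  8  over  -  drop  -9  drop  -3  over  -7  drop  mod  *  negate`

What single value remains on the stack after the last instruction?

7      -> 7
drop   -> (empty)
12     -> 12
8      -> 12 8
over   -> 12 8 12
-      -> 12 -4
drop   -> 12
-9     -> 12 -9
drop   -> 12
-3     -> 12 -3
over   -> 12 -3 12
-7     -> 12 -3 12 -7
drop   -> 12 -3 12
mod    -> 12 -3
*      -> -36
negate -> 36

36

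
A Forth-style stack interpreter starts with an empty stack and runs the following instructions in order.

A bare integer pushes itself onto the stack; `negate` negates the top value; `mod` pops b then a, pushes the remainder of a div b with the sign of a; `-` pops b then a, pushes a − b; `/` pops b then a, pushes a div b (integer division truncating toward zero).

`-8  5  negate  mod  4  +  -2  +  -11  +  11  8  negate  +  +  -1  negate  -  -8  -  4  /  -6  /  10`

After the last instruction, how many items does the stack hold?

-8     → -8
5      → -8 5
negate → -8 -5
mod    → -3
4      → -3 4
+      → 1
-2     → 1 -2
+      → -1
-11    → -1 -11
+      → -12
11     → -12 11
8      → -12 11 8
negate → -12 11 -8
+      → -12 3
+      → -9
-1     → -9 -1
negate → -9 1
-      → -10
-8     → -10 -8
-      → -2
4      → -2 4
/      → 0
-6     → 0 -6
/      → 0
10     → 0 10

2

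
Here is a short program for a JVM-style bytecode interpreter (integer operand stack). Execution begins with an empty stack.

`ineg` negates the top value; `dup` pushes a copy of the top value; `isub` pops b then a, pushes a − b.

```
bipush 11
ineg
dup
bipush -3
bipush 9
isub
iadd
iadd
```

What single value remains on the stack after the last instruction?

-34

bipush 11 : [11]
ineg      : [-11]
dup       : [-11, -11]
bipush -3 : [-11, -11, -3]
bipush 9  : [-11, -11, -3, 9]
isub      : [-11, -11, -12]
iadd      : [-11, -23]
iadd      : [-34]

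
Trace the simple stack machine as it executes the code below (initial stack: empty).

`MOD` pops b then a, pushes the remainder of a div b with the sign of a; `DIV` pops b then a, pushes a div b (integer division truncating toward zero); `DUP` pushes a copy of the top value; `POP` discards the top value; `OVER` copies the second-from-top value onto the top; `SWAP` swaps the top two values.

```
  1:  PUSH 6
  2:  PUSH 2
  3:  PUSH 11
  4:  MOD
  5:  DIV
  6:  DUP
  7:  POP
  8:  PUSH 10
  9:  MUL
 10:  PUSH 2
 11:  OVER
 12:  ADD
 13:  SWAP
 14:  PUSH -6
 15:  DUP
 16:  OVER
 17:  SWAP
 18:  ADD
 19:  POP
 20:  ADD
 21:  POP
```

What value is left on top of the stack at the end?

32

PUSH 6  → [6]
PUSH 2  → [6, 2]
PUSH 11 → [6, 2, 11]
MOD     → [6, 2]
DIV     → [3]
DUP     → [3, 3]
POP     → [3]
PUSH 10 → [3, 10]
MUL     → [30]
PUSH 2  → [30, 2]
OVER    → [30, 2, 30]
ADD     → [30, 32]
SWAP    → [32, 30]
PUSH -6 → [32, 30, -6]
DUP     → [32, 30, -6, -6]
OVER    → [32, 30, -6, -6, -6]
SWAP    → [32, 30, -6, -6, -6]
ADD     → [32, 30, -6, -12]
POP     → [32, 30, -6]
ADD     → [32, 24]
POP     → [32]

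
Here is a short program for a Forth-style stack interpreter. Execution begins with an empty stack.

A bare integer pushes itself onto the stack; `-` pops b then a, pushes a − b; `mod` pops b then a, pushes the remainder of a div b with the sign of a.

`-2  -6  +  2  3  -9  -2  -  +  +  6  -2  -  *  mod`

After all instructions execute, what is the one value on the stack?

-2  : -2
-6  : -2 -6
+   : -8
2   : -8 2
3   : -8 2 3
-9  : -8 2 3 -9
-2  : -8 2 3 -9 -2
-   : -8 2 3 -7
+   : -8 2 -4
+   : -8 -2
6   : -8 -2 6
-2  : -8 -2 6 -2
-   : -8 -2 8
*   : -8 -16
mod : -8

-8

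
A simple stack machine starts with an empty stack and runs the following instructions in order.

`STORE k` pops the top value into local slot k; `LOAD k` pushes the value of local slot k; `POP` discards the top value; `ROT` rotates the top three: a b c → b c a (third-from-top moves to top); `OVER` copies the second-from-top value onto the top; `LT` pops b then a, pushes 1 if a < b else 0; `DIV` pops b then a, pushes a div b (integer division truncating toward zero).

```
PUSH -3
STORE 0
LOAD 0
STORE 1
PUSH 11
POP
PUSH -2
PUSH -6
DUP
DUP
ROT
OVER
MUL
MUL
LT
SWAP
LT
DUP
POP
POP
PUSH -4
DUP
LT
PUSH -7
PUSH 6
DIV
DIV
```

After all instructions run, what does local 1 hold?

-3

PUSH -3 : [-3]
STORE 0 : []
LOAD 0  : [-3]
STORE 1 : []
PUSH 11 : [11]
POP     : []
PUSH -2 : [-2]
PUSH -6 : [-2, -6]
DUP     : [-2, -6, -6]
DUP     : [-2, -6, -6, -6]
ROT     : [-2, -6, -6, -6]
OVER    : [-2, -6, -6, -6, -6]
MUL     : [-2, -6, -6, 36]
MUL     : [-2, -6, -216]
LT      : [-2, 0]
SWAP    : [0, -2]
LT      : [0]
DUP     : [0, 0]
POP     : [0]
POP     : []
PUSH -4 : [-4]
DUP     : [-4, -4]
LT      : [0]
PUSH -7 : [0, -7]
PUSH 6  : [0, -7, 6]
DIV     : [0, -1]
DIV     : [0]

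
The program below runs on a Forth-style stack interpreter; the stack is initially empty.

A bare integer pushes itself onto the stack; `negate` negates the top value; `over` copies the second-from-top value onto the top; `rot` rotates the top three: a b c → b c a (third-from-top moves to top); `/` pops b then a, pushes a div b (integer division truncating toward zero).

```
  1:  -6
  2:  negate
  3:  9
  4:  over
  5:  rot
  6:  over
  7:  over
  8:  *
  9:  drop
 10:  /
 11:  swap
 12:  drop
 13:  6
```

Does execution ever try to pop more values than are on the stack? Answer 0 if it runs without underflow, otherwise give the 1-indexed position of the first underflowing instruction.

-6     → -6
negate → 6
9      → 6 9
over   → 6 9 6
rot    → 9 6 6
over   → 9 6 6 6
over   → 9 6 6 6 6
*      → 9 6 6 36
drop   → 9 6 6
/      → 9 1
swap   → 1 9
drop   → 1
6      → 1 6

0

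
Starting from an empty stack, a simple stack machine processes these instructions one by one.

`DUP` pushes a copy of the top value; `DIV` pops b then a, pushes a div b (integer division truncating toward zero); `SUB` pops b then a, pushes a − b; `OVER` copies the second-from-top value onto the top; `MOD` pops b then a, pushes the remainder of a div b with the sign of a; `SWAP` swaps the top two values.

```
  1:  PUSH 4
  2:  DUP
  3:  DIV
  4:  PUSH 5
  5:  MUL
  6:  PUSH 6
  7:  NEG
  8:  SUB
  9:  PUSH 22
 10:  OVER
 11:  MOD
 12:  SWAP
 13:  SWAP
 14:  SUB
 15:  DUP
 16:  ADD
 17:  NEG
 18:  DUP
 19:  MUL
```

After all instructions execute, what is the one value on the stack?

484

PUSH 4  → [4]
DUP     → [4, 4]
DIV     → [1]
PUSH 5  → [1, 5]
MUL     → [5]
PUSH 6  → [5, 6]
NEG     → [5, -6]
SUB     → [11]
PUSH 22 → [11, 22]
OVER    → [11, 22, 11]
MOD     → [11, 0]
SWAP    → [0, 11]
SWAP    → [11, 0]
SUB     → [11]
DUP     → [11, 11]
ADD     → [22]
NEG     → [-22]
DUP     → [-22, -22]
MUL     → [484]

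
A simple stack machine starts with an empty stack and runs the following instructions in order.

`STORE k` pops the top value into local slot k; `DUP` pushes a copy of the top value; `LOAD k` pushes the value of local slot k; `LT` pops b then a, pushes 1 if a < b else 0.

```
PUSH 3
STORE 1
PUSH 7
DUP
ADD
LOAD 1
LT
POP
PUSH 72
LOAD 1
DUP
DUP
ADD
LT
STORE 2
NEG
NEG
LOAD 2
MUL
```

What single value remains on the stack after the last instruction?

72

PUSH 3  -> [3]
STORE 1 -> []
PUSH 7  -> [7]
DUP     -> [7, 7]
ADD     -> [14]
LOAD 1  -> [14, 3]
LT      -> [0]
POP     -> []
PUSH 72 -> [72]
LOAD 1  -> [72, 3]
DUP     -> [72, 3, 3]
DUP     -> [72, 3, 3, 3]
ADD     -> [72, 3, 6]
LT      -> [72, 1]
STORE 2 -> [72]
NEG     -> [-72]
NEG     -> [72]
LOAD 2  -> [72, 1]
MUL     -> [72]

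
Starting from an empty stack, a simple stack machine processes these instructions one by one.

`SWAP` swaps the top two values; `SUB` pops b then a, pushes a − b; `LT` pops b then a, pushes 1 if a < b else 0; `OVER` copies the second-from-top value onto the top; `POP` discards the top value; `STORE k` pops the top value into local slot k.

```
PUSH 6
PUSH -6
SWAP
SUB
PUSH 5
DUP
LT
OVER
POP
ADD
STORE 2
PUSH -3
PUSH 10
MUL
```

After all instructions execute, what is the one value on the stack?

-30

PUSH 6  → [6]
PUSH -6 → [6, -6]
SWAP    → [-6, 6]
SUB     → [-12]
PUSH 5  → [-12, 5]
DUP     → [-12, 5, 5]
LT      → [-12, 0]
OVER    → [-12, 0, -12]
POP     → [-12, 0]
ADD     → [-12]
STORE 2 → []
PUSH -3 → [-3]
PUSH 10 → [-3, 10]
MUL     → [-30]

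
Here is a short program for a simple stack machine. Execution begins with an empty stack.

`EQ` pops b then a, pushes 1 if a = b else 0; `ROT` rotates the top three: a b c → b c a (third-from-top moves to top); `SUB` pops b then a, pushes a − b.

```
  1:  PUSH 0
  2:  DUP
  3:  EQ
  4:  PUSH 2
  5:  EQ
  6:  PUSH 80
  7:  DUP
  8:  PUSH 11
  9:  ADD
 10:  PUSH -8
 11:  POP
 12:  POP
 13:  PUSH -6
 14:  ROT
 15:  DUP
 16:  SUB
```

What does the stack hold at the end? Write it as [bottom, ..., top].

[80, -6, 0]

PUSH 0  → [0]
DUP     → [0, 0]
EQ      → [1]
PUSH 2  → [1, 2]
EQ      → [0]
PUSH 80 → [0, 80]
DUP     → [0, 80, 80]
PUSH 11 → [0, 80, 80, 11]
ADD     → [0, 80, 91]
PUSH -8 → [0, 80, 91, -8]
POP     → [0, 80, 91]
POP     → [0, 80]
PUSH -6 → [0, 80, -6]
ROT     → [80, -6, 0]
DUP     → [80, -6, 0, 0]
SUB     → [80, -6, 0]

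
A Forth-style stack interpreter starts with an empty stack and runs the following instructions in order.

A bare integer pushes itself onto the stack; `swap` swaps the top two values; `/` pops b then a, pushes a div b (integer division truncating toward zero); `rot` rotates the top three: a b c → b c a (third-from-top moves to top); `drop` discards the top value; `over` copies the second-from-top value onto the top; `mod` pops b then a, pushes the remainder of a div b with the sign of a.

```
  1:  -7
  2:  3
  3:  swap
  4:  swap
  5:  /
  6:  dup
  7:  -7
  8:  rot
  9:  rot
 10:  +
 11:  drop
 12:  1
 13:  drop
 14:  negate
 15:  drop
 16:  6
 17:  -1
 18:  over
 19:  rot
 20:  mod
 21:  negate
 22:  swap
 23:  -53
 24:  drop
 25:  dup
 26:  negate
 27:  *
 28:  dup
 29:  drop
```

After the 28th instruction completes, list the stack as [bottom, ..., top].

[0, -1, -1]

-7     : [-7]
3      : [-7, 3]
swap   : [3, -7]
swap   : [-7, 3]
/      : [-2]
dup    : [-2, -2]
-7     : [-2, -2, -7]
rot    : [-2, -7, -2]
rot    : [-7, -2, -2]
+      : [-7, -4]
drop   : [-7]
1      : [-7, 1]
drop   : [-7]
negate : [7]
drop   : []
6      : [6]
-1     : [6, -1]
over   : [6, -1, 6]
rot    : [-1, 6, 6]
mod    : [-1, 0]
negate : [-1, 0]
swap   : [0, -1]
-53    : [0, -1, -53]
drop   : [0, -1]
dup    : [0, -1, -1]
negate : [0, -1, 1]
*      : [0, -1]
dup    : [0, -1, -1]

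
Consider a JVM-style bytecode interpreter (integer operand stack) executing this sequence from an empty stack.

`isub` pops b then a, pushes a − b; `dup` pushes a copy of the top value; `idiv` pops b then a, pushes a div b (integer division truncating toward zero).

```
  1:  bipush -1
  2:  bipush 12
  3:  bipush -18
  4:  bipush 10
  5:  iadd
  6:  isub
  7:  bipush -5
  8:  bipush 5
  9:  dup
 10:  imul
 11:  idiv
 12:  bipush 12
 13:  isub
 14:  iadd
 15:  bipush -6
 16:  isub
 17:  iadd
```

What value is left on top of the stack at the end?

bipush -1  -> [-1]
bipush 12  -> [-1, 12]
bipush -18 -> [-1, 12, -18]
bipush 10  -> [-1, 12, -18, 10]
iadd       -> [-1, 12, -8]
isub       -> [-1, 20]
bipush -5  -> [-1, 20, -5]
bipush 5   -> [-1, 20, -5, 5]
dup        -> [-1, 20, -5, 5, 5]
imul       -> [-1, 20, -5, 25]
idiv       -> [-1, 20, 0]
bipush 12  -> [-1, 20, 0, 12]
isub       -> [-1, 20, -12]
iadd       -> [-1, 8]
bipush -6  -> [-1, 8, -6]
isub       -> [-1, 14]
iadd       -> [13]

13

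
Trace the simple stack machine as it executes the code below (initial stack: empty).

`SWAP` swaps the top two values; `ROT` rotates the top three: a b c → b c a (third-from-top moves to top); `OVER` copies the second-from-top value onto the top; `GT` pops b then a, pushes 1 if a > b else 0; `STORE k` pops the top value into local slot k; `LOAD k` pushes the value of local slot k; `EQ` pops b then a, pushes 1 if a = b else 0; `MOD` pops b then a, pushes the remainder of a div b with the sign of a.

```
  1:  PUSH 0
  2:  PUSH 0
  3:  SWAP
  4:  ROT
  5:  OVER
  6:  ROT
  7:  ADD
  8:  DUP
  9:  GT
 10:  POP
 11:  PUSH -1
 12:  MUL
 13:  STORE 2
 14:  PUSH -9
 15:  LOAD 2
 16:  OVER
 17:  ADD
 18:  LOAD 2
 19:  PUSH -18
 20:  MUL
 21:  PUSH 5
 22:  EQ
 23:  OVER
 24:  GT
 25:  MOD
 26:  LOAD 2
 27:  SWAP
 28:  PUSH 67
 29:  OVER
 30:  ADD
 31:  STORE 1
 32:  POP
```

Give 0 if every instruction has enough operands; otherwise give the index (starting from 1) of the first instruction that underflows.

4

PUSH 0 : 0
PUSH 0 : 0 0
SWAP   : 0 0
ROT  — needs 3 operands, stack has 2 → underflow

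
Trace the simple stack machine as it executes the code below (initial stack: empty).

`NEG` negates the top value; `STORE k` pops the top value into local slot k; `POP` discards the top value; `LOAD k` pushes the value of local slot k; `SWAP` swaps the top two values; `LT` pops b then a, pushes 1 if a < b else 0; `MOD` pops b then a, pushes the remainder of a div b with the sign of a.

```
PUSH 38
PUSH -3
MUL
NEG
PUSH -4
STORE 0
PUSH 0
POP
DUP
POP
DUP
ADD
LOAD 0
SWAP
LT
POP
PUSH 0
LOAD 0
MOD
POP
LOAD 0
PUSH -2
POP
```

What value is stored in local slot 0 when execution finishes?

PUSH 38 → 38
PUSH -3 → 38 -3
MUL     → -114
NEG     → 114
PUSH -4 → 114 -4
STORE 0 → 114
PUSH 0  → 114 0
POP     → 114
DUP     → 114 114
POP     → 114
DUP     → 114 114
ADD     → 228
LOAD 0  → 228 -4
SWAP    → -4 228
LT      → 1
POP     → (empty)
PUSH 0  → 0
LOAD 0  → 0 -4
MOD     → 0
POP     → (empty)
LOAD 0  → -4
PUSH -2 → -4 -2
POP     → -4

-4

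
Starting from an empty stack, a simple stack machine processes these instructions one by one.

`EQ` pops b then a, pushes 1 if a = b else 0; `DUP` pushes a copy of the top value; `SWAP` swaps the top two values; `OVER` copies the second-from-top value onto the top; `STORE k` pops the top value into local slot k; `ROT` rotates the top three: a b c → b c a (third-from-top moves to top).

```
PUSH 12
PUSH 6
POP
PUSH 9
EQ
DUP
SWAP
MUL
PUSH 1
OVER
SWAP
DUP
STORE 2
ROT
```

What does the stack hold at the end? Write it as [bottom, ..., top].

[0, 1, 0]

PUSH 12  12
PUSH 6   12 6
POP      12
PUSH 9   12 9
EQ       0
DUP      0 0
SWAP     0 0
MUL      0
PUSH 1   0 1
OVER     0 1 0
SWAP     0 0 1
DUP      0 0 1 1
STORE 2  0 0 1
ROT      0 1 0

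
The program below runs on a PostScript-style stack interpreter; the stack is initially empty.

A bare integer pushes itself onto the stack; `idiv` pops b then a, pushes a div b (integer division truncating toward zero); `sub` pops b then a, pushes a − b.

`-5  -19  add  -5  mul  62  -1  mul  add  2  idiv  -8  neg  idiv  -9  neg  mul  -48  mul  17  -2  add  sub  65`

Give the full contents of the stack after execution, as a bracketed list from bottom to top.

[-1311, 65]

-5    -5
-19   -5 -19
add   -24
-5    -24 -5
mul   120
62    120 62
-1    120 62 -1
mul   120 -62
add   58
2     58 2
idiv  29
-8    29 -8
neg   29 8
idiv  3
-9    3 -9
neg   3 9
mul   27
-48   27 -48
mul   -1296
17    -1296 17
-2    -1296 17 -2
add   -1296 15
sub   -1311
65    -1311 65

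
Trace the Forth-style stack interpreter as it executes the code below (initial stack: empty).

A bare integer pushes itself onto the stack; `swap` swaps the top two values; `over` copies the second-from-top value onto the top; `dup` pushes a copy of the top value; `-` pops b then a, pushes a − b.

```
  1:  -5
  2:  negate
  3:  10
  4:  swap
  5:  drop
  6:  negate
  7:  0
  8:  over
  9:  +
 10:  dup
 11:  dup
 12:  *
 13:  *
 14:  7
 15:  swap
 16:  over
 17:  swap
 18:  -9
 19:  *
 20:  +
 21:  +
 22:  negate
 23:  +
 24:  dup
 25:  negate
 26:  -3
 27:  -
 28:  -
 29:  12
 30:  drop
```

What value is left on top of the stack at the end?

-5     -> -5
negate -> 5
10     -> 5 10
swap   -> 10 5
drop   -> 10
negate -> -10
0      -> -10 0
over   -> -10 0 -10
+      -> -10 -10
dup    -> -10 -10 -10
dup    -> -10 -10 -10 -10
*      -> -10 -10 100
*      -> -10 -1000
7      -> -10 -1000 7
swap   -> -10 7 -1000
over   -> -10 7 -1000 7
swap   -> -10 7 7 -1000
-9     -> -10 7 7 -1000 -9
*      -> -10 7 7 9000
+      -> -10 7 9007
+      -> -10 9014
negate -> -10 -9014
+      -> -9024
dup    -> -9024 -9024
negate -> -9024 9024
-3     -> -9024 9024 -3
-      -> -9024 9027
-      -> -18051
12     -> -18051 12
drop   -> -18051

-18051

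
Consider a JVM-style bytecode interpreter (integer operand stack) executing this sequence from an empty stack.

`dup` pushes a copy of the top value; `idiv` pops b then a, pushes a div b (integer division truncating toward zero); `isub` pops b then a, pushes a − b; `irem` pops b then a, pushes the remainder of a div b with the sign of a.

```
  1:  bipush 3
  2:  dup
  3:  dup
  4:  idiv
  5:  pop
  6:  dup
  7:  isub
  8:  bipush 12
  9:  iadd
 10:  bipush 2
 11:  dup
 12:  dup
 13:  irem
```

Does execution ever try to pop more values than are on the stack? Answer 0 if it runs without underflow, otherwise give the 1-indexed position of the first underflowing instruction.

0

bipush 3  : 3
dup       : 3 3
dup       : 3 3 3
idiv      : 3 1
pop       : 3
dup       : 3 3
isub      : 0
bipush 12 : 0 12
iadd      : 12
bipush 2  : 12 2
dup       : 12 2 2
dup       : 12 2 2 2
irem      : 12 2 0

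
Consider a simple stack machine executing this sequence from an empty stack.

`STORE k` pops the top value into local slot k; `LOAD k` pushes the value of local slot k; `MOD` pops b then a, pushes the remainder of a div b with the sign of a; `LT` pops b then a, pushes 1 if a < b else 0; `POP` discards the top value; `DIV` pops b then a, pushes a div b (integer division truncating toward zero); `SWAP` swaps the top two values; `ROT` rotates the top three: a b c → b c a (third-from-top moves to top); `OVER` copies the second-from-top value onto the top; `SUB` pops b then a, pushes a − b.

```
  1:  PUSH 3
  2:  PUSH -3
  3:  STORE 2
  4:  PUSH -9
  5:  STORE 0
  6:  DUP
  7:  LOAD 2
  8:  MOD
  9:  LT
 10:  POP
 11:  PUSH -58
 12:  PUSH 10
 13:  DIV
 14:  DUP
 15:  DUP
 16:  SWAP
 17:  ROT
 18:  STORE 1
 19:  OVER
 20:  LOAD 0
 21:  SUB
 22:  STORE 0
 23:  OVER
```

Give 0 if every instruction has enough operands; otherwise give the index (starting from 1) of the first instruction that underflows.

PUSH 3   : 3
PUSH -3  : 3 -3
STORE 2  : 3
PUSH -9  : 3 -9
STORE 0  : 3
DUP      : 3 3
LOAD 2   : 3 3 -3
MOD      : 3 0
LT       : 0
POP      : (empty)
PUSH -58 : -58
PUSH 10  : -58 10
DIV      : -5
DUP      : -5 -5
DUP      : -5 -5 -5
SWAP     : -5 -5 -5
ROT      : -5 -5 -5
STORE 1  : -5 -5
OVER     : -5 -5 -5
LOAD 0   : -5 -5 -5 -9
SUB      : -5 -5 4
STORE 0  : -5 -5
OVER     : -5 -5 -5

0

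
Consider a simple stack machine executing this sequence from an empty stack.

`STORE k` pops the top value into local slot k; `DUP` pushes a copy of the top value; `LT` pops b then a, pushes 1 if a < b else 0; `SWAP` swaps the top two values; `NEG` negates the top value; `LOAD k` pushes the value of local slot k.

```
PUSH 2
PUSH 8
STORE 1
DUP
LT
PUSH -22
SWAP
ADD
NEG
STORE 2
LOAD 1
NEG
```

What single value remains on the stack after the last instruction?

PUSH 2   : 2
PUSH 8   : 2 8
STORE 1  : 2
DUP      : 2 2
LT       : 0
PUSH -22 : 0 -22
SWAP     : -22 0
ADD      : -22
NEG      : 22
STORE 2  : (empty)
LOAD 1   : 8
NEG      : -8

-8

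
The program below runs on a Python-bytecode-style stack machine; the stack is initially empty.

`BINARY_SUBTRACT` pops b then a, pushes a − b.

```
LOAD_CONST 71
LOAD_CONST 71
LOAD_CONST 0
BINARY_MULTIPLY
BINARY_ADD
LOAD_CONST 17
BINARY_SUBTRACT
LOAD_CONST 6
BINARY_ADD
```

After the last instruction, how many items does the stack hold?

1

LOAD_CONST 71   : 71
LOAD_CONST 71   : 71 71
LOAD_CONST 0    : 71 71 0
BINARY_MULTIPLY : 71 0
BINARY_ADD      : 71
LOAD_CONST 17   : 71 17
BINARY_SUBTRACT : 54
LOAD_CONST 6    : 54 6
BINARY_ADD      : 60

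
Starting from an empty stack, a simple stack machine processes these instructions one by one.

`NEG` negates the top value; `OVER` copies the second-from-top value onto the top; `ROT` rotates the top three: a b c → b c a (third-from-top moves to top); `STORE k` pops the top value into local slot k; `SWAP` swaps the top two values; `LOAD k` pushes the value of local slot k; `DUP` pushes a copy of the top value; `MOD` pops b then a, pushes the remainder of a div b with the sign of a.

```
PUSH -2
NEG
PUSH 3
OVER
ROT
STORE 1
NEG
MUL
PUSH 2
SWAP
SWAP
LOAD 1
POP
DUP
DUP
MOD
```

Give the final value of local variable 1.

PUSH -2 → -2
NEG     → 2
PUSH 3  → 2 3
OVER    → 2 3 2
ROT     → 3 2 2
STORE 1 → 3 2
NEG     → 3 -2
MUL     → -6
PUSH 2  → -6 2
SWAP    → 2 -6
SWAP    → -6 2
LOAD 1  → -6 2 2
POP     → -6 2
DUP     → -6 2 2
DUP     → -6 2 2 2
MOD     → -6 2 0

2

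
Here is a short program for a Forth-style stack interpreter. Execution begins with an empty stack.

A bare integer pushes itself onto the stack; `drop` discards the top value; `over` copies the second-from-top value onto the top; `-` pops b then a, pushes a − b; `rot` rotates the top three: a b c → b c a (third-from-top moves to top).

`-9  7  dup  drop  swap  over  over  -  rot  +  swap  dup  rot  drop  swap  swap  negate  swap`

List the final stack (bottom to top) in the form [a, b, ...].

[9, -9]

-9      -9
7       -9 7
dup     -9 7 7
drop    -9 7
swap    7 -9
over    7 -9 7
over    7 -9 7 -9
-       7 -9 16
rot     -9 16 7
+       -9 23
swap    23 -9
dup     23 -9 -9
rot     -9 -9 23
drop    -9 -9
swap    -9 -9
swap    -9 -9
negate  -9 9
swap    9 -9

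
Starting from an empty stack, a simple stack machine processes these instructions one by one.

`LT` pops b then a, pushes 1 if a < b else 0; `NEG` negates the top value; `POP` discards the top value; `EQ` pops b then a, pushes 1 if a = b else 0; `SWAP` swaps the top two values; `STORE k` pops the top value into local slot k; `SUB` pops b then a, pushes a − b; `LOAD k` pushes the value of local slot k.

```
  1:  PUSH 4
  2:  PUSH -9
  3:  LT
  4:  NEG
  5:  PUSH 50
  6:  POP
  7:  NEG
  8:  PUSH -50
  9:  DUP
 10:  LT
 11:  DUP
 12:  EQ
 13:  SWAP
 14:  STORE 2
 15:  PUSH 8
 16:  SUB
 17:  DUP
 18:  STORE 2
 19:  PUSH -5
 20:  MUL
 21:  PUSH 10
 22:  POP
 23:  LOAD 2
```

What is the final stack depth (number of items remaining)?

PUSH 4   -> 4
PUSH -9  -> 4 -9
LT       -> 0
NEG      -> 0
PUSH 50  -> 0 50
POP      -> 0
NEG      -> 0
PUSH -50 -> 0 -50
DUP      -> 0 -50 -50
LT       -> 0 0
DUP      -> 0 0 0
EQ       -> 0 1
SWAP     -> 1 0
STORE 2  -> 1
PUSH 8   -> 1 8
SUB      -> -7
DUP      -> -7 -7
STORE 2  -> -7
PUSH -5  -> -7 -5
MUL      -> 35
PUSH 10  -> 35 10
POP      -> 35
LOAD 2   -> 35 -7

2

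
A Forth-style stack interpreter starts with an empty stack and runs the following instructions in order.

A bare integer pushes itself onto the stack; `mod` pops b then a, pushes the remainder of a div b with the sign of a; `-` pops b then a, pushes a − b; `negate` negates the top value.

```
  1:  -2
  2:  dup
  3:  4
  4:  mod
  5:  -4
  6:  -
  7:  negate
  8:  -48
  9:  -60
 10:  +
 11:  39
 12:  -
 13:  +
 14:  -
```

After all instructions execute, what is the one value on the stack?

147

-2     -> [-2]
dup    -> [-2, -2]
4      -> [-2, -2, 4]
mod    -> [-2, -2]
-4     -> [-2, -2, -4]
-      -> [-2, 2]
negate -> [-2, -2]
-48    -> [-2, -2, -48]
-60    -> [-2, -2, -48, -60]
+      -> [-2, -2, -108]
39     -> [-2, -2, -108, 39]
-      -> [-2, -2, -147]
+      -> [-2, -149]
-      -> [147]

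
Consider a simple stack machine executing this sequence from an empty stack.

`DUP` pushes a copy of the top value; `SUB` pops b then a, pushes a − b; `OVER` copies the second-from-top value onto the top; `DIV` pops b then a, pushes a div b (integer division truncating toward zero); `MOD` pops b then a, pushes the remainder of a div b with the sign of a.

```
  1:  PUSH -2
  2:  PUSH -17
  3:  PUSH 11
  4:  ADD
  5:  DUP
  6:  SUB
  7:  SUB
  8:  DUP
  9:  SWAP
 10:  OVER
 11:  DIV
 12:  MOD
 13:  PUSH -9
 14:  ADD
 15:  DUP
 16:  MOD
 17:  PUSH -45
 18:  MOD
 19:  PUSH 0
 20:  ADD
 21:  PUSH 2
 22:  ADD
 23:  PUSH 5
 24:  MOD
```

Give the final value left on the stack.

PUSH -2  -> [-2]
PUSH -17 -> [-2, -17]
PUSH 11  -> [-2, -17, 11]
ADD      -> [-2, -6]
DUP      -> [-2, -6, -6]
SUB      -> [-2, 0]
SUB      -> [-2]
DUP      -> [-2, -2]
SWAP     -> [-2, -2]
OVER     -> [-2, -2, -2]
DIV      -> [-2, 1]
MOD      -> [0]
PUSH -9  -> [0, -9]
ADD      -> [-9]
DUP      -> [-9, -9]
MOD      -> [0]
PUSH -45 -> [0, -45]
MOD      -> [0]
PUSH 0   -> [0, 0]
ADD      -> [0]
PUSH 2   -> [0, 2]
ADD      -> [2]
PUSH 5   -> [2, 5]
MOD      -> [2]

2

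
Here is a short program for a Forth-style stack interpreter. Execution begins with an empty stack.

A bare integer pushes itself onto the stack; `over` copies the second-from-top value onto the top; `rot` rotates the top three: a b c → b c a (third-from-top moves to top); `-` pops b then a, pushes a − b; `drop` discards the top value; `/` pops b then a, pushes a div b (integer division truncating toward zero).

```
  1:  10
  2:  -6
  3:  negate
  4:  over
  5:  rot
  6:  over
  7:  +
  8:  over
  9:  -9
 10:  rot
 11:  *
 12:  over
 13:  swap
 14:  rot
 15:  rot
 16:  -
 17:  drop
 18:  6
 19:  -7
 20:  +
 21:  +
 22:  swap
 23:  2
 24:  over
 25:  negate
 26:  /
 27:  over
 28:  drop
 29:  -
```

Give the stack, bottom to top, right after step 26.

[6, -181, 10, 0]

10      10
-6      10 -6
negate  10 6
over    10 6 10
rot     6 10 10
over    6 10 10 10
+       6 10 20
over    6 10 20 10
-9      6 10 20 10 -9
rot     6 10 10 -9 20
*       6 10 10 -180
over    6 10 10 -180 10
swap    6 10 10 10 -180
rot     6 10 10 -180 10
rot     6 10 -180 10 10
-       6 10 -180 0
drop    6 10 -180
6       6 10 -180 6
-7      6 10 -180 6 -7
+       6 10 -180 -1
+       6 10 -181
swap    6 -181 10
2       6 -181 10 2
over    6 -181 10 2 10
negate  6 -181 10 2 -10
/       6 -181 10 0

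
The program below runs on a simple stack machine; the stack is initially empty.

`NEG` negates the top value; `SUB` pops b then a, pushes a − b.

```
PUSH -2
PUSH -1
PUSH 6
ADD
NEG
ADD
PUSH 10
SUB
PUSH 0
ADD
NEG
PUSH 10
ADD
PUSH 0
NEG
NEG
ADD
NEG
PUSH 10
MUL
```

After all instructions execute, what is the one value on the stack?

-270

PUSH -2 → [-2]
PUSH -1 → [-2, -1]
PUSH 6  → [-2, -1, 6]
ADD     → [-2, 5]
NEG     → [-2, -5]
ADD     → [-7]
PUSH 10 → [-7, 10]
SUB     → [-17]
PUSH 0  → [-17, 0]
ADD     → [-17]
NEG     → [17]
PUSH 10 → [17, 10]
ADD     → [27]
PUSH 0  → [27, 0]
NEG     → [27, 0]
NEG     → [27, 0]
ADD     → [27]
NEG     → [-27]
PUSH 10 → [-27, 10]
MUL     → [-270]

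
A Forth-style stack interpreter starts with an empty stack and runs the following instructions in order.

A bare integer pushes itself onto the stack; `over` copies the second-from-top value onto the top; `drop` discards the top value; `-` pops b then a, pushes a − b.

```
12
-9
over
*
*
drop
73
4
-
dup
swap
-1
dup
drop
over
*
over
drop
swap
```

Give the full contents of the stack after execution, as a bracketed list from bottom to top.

12    [12]
-9    [12, -9]
over  [12, -9, 12]
*     [12, -108]
*     [-1296]
drop  []
73    [73]
4     [73, 4]
-     [69]
dup   [69, 69]
swap  [69, 69]
-1    [69, 69, -1]
dup   [69, 69, -1, -1]
drop  [69, 69, -1]
over  [69, 69, -1, 69]
*     [69, 69, -69]
over  [69, 69, -69, 69]
drop  [69, 69, -69]
swap  [69, -69, 69]

[69, -69, 69]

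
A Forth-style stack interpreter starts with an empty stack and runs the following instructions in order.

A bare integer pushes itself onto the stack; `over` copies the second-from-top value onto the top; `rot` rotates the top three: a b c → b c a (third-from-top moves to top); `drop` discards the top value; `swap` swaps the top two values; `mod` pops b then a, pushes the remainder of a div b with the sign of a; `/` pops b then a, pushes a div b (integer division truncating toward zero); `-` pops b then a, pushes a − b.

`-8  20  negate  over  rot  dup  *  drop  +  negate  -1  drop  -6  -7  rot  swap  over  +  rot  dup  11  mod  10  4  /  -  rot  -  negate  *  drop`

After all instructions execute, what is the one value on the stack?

-8     -> [-8]
20     -> [-8, 20]
negate -> [-8, -20]
over   -> [-8, -20, -8]
rot    -> [-20, -8, -8]
dup    -> [-20, -8, -8, -8]
*      -> [-20, -8, 64]
drop   -> [-20, -8]
+      -> [-28]
negate -> [28]
-1     -> [28, -1]
drop   -> [28]
-6     -> [28, -6]
-7     -> [28, -6, -7]
rot    -> [-6, -7, 28]
swap   -> [-6, 28, -7]
over   -> [-6, 28, -7, 28]
+      -> [-6, 28, 21]
rot    -> [28, 21, -6]
dup    -> [28, 21, -6, -6]
11     -> [28, 21, -6, -6, 11]
mod    -> [28, 21, -6, -6]
10     -> [28, 21, -6, -6, 10]
4      -> [28, 21, -6, -6, 10, 4]
/      -> [28, 21, -6, -6, 2]
-      -> [28, 21, -6, -8]
rot    -> [28, -6, -8, 21]
-      -> [28, -6, -29]
negate -> [28, -6, 29]
*      -> [28, -174]
drop   -> [28]

28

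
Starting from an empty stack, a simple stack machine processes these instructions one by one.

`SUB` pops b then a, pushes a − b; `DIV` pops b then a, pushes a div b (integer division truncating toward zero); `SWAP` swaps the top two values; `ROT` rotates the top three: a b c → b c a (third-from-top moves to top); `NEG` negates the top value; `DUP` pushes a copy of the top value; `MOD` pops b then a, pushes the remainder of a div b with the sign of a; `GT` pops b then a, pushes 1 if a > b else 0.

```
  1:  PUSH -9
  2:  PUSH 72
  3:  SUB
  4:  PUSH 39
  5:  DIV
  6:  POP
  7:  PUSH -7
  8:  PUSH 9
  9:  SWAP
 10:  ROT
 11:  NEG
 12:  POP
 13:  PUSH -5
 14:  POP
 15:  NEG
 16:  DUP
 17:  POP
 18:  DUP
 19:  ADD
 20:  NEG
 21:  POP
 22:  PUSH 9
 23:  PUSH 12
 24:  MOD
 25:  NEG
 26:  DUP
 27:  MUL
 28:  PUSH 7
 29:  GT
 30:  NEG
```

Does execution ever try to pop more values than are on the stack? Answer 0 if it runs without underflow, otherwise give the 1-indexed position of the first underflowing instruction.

PUSH -9 -> [-9]
PUSH 72 -> [-9, 72]
SUB     -> [-81]
PUSH 39 -> [-81, 39]
DIV     -> [-2]
POP     -> []
PUSH -7 -> [-7]
PUSH 9  -> [-7, 9]
SWAP    -> [9, -7]
ROT  — needs 3 operands, stack has 2 → underflow

10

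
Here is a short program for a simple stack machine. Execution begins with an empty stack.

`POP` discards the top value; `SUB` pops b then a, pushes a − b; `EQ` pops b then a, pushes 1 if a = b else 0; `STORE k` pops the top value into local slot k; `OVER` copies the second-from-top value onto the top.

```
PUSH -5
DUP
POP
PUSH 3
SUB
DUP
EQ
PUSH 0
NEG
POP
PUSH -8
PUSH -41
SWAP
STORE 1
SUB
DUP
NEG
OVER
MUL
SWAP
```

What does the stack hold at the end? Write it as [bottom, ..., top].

[-1764, 42]

PUSH -5   [-5]
DUP       [-5, -5]
POP       [-5]
PUSH 3    [-5, 3]
SUB       [-8]
DUP       [-8, -8]
EQ        [1]
PUSH 0    [1, 0]
NEG       [1, 0]
POP       [1]
PUSH -8   [1, -8]
PUSH -41  [1, -8, -41]
SWAP      [1, -41, -8]
STORE 1   [1, -41]
SUB       [42]
DUP       [42, 42]
NEG       [42, -42]
OVER      [42, -42, 42]
MUL       [42, -1764]
SWAP      [-1764, 42]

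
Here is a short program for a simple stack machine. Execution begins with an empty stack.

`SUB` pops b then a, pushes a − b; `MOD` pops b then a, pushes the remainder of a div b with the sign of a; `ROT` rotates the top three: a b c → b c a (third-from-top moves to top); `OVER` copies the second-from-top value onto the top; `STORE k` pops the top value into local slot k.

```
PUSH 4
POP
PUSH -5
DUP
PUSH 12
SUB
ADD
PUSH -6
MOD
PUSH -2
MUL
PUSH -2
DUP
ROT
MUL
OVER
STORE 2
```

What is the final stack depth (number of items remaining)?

PUSH 4  → [4]
POP     → []
PUSH -5 → [-5]
DUP     → [-5, -5]
PUSH 12 → [-5, -5, 12]
SUB     → [-5, -17]
ADD     → [-22]
PUSH -6 → [-22, -6]
MOD     → [-4]
PUSH -2 → [-4, -2]
MUL     → [8]
PUSH -2 → [8, -2]
DUP     → [8, -2, -2]
ROT     → [-2, -2, 8]
MUL     → [-2, -16]
OVER    → [-2, -16, -2]
STORE 2 → [-2, -16]

2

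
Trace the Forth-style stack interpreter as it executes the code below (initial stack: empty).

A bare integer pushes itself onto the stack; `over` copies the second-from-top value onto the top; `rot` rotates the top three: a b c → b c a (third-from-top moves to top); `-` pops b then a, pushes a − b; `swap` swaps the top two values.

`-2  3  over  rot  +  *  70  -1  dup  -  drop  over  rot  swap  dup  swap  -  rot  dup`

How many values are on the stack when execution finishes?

4

-2   -> -2
3    -> -2 3
over -> -2 3 -2
rot  -> 3 -2 -2
+    -> 3 -4
*    -> -12
70   -> -12 70
-1   -> -12 70 -1
dup  -> -12 70 -1 -1
-    -> -12 70 0
drop -> -12 70
over -> -12 70 -12
rot  -> 70 -12 -12
swap -> 70 -12 -12
dup  -> 70 -12 -12 -12
swap -> 70 -12 -12 -12
-    -> 70 -12 0
rot  -> -12 0 70
dup  -> -12 0 70 70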